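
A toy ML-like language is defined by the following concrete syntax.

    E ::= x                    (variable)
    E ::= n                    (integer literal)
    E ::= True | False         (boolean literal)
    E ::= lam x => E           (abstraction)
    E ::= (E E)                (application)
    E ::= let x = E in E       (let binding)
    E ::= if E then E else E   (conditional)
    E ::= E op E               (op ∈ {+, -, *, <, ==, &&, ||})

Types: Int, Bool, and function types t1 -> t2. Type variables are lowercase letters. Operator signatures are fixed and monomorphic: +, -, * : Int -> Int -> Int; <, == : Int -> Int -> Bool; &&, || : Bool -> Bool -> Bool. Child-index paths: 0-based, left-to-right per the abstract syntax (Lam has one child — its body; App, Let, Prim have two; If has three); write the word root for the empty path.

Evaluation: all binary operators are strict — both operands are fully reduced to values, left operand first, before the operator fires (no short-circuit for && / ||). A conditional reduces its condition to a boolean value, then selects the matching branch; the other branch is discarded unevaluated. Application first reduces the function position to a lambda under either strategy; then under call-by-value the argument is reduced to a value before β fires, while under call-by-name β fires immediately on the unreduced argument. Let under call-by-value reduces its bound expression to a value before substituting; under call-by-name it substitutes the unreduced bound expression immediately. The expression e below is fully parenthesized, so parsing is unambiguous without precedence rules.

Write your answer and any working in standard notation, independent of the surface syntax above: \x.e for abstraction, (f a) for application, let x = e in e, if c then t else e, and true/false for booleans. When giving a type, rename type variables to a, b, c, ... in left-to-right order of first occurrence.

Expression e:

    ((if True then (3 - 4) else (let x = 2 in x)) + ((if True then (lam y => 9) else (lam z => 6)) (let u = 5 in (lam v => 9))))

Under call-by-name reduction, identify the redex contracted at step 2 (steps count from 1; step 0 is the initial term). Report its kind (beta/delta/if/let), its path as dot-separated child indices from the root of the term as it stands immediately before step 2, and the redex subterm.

Answer: delta at 0 : (3 - 4)

Derivation:
step 0: ((if true then (3 - 4) else (let x = 2 in x)) + ((if true then (\y.9) else (\z.6)) (let u = 5 in (\v.9))))
step 1: [if@0] ((3 - 4) + ((if true then (\y.9) else (\z.6)) (let u = 5 in (\v.9))))
step 2: [delta@0] (-1 + ((if true then (\y.9) else (\z.6)) (let u = 5 in (\v.9))))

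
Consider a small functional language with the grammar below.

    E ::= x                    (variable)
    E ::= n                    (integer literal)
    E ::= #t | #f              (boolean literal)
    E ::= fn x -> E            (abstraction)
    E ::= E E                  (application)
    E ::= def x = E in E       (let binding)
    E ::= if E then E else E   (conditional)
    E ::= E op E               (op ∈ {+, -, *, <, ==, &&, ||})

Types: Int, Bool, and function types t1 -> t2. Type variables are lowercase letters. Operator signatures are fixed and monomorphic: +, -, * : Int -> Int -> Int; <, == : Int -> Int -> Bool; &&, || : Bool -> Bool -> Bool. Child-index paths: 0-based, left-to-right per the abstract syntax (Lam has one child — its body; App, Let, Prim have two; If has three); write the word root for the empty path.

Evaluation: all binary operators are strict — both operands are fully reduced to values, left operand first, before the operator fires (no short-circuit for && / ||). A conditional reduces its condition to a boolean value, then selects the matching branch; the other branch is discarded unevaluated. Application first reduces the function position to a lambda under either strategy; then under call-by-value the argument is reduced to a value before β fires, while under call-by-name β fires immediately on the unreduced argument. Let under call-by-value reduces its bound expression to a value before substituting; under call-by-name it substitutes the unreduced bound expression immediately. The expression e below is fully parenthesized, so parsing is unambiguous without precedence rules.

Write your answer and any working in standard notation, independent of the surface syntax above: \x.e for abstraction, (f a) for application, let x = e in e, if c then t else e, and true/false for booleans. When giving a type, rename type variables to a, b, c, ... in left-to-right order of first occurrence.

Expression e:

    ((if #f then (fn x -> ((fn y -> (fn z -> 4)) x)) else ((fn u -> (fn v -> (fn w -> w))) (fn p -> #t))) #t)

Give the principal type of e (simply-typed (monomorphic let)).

Derivation:
  unify Bool ~ Bool
\z._ : c -> Int
\y._ : b -> c -> Int
x : a
  unify b -> c -> Int ~ a -> d
  unify b ~ a
  unify c -> Int ~ d
_ _ : c -> Int
\x._ : a -> c -> Int
w : g
\w._ : g -> g
\v._ : f -> g -> g
\u._ : e -> f -> g -> g
\p._ : h -> Bool
  unify e -> f -> g -> g ~ (h -> Bool) -> i
  unify e ~ h -> Bool
  unify f -> g -> g ~ i
_ _ : f -> g -> g
  unify a -> c -> Int ~ f -> g -> g
  unify a ~ f
  unify c -> Int ~ g -> g
  unify c ~ g
  unify Int ~ g
  unify f -> Int -> Int ~ Bool -> j
  unify f ~ Bool
  unify Int -> Int ~ j
_ _ : Int -> Int

Answer: Int -> Int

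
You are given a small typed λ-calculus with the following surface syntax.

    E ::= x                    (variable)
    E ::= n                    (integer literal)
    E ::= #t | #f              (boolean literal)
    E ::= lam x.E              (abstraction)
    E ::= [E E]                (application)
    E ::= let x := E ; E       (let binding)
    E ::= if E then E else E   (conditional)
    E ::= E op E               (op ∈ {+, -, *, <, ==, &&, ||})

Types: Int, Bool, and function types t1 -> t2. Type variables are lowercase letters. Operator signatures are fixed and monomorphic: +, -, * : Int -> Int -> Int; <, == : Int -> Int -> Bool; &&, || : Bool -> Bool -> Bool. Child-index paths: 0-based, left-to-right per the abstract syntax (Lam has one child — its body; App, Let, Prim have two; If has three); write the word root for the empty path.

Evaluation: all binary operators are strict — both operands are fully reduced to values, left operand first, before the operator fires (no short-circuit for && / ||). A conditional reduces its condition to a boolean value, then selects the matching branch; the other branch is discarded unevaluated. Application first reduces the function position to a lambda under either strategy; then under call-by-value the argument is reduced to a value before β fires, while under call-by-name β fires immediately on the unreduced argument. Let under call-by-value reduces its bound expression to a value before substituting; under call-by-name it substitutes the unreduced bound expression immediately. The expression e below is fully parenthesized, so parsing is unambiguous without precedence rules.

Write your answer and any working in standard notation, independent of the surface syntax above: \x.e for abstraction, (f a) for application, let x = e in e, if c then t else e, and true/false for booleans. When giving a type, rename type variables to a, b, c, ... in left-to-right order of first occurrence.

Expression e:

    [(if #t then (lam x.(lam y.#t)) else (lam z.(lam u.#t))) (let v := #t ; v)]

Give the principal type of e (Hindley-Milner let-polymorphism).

Answer: a -> Bool

Derivation:
  unify Bool ~ Bool
\y._ : b -> Bool
\x._ : a -> b -> Bool
\u._ : d -> Bool
\z._ : c -> d -> Bool
  unify a -> b -> Bool ~ c -> d -> Bool
  unify a ~ c
  unify b -> Bool ~ d -> Bool
  unify b ~ d
  unify Bool ~ Bool
let v : Bool
v : Bool
  unify c -> d -> Bool ~ Bool -> e
  unify c ~ Bool
  unify d -> Bool ~ e
_ _ : d -> Bool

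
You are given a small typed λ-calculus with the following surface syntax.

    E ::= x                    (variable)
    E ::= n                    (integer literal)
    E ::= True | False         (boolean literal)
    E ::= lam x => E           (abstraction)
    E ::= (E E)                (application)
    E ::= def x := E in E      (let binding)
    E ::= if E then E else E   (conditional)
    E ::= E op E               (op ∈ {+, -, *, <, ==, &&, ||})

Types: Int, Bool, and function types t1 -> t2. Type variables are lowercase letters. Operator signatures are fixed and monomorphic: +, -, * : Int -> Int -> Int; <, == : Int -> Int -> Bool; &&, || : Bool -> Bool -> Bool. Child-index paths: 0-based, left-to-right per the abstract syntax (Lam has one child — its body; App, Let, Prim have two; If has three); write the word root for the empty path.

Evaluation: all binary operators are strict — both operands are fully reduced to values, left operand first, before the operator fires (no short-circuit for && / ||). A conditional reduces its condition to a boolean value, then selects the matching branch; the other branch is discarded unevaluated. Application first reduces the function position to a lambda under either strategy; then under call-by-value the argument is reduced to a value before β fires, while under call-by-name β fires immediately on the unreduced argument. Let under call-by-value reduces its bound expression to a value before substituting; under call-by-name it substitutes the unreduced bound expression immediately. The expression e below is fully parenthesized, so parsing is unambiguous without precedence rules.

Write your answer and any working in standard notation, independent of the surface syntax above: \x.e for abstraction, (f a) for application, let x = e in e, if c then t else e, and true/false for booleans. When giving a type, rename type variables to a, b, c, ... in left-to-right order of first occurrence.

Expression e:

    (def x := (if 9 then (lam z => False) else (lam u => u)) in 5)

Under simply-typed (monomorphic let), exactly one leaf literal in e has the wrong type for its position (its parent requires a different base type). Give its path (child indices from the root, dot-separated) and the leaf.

Working:
  unify Int ~ Bool
  FAIL: mismatch Int ~ Bool

Answer: 0.0 : 9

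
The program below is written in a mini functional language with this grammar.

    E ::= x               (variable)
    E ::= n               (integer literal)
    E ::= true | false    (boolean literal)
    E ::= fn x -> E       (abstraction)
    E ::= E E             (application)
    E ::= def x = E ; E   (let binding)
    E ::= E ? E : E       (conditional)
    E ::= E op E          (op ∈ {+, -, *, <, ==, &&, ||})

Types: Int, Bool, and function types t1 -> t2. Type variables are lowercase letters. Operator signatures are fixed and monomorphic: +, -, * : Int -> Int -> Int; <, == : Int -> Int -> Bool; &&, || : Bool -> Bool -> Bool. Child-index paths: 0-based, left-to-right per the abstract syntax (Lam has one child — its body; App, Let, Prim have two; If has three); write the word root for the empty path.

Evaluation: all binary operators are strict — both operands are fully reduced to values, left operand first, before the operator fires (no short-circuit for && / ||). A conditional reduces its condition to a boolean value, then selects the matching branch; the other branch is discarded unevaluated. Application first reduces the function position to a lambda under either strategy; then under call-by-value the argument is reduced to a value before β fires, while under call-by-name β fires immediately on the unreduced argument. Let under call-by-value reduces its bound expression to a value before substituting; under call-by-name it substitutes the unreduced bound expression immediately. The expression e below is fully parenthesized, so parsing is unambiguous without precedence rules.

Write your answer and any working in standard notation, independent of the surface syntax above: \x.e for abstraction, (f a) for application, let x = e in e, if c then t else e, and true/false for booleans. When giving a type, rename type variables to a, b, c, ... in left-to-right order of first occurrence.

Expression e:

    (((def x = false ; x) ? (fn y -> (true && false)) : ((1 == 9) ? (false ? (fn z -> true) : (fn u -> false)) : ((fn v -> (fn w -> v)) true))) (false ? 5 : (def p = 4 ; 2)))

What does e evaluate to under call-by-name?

Trace:
step 0: ((if (let x = false in x) then (\y.(true && false)) else (if (1 == 9) then (if false then (\z.true) else (\u.false)) else ((\v.(\w.v)) true))) (if false then 5 else (let p = 4 in 2)))
step 1: [let@0.0] ((if false then (\y.(true && false)) else (if (1 == 9) then (if false then (\z.true) else (\u.false)) else ((\v.(\w.v)) true))) (if false then 5 else (let p = 4 in 2)))
step 2: [if@0] ((if (1 == 9) then (if false then (\z.true) else (\u.false)) else ((\v.(\w.v)) true)) (if false then 5 else (let p = 4 in 2)))
step 3: [delta@0.0] ((if false then (if false then (\z.true) else (\u.false)) else ((\v.(\w.v)) true)) (if false then 5 else (let p = 4 in 2)))
step 4: [if@0] (((\v.(\w.v)) true) (if false then 5 else (let p = 4 in 2)))
step 5: [beta@0] ((\w.true) (if false then 5 else (let p = 4 in 2)))
step 6: [beta@root] true

Answer: true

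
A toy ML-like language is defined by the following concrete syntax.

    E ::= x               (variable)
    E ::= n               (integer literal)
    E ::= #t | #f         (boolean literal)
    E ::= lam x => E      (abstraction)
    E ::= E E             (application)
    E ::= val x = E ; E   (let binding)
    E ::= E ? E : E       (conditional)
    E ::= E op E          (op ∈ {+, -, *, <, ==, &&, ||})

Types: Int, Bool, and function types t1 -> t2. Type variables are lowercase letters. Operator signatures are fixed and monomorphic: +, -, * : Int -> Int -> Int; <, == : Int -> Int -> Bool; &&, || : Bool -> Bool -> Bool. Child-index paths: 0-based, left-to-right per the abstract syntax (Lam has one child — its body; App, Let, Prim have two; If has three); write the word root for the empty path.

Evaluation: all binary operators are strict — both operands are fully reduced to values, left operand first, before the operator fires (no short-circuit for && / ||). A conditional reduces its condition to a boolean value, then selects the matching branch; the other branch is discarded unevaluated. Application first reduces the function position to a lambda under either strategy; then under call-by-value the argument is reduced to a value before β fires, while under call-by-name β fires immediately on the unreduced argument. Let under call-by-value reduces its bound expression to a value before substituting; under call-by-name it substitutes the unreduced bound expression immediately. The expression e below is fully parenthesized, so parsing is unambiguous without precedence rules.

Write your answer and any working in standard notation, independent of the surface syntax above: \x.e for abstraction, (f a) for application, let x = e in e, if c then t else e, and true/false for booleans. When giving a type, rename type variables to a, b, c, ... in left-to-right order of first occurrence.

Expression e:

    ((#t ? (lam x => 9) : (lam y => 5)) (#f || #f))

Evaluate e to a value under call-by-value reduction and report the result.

Answer: 9

Derivation:
step 0: ((if true then (\x.9) else (\y.5)) (false || false))
step 1: [if@0] ((\x.9) (false || false))
step 2: [delta@1] ((\x.9) false)
step 3: [beta@root] 9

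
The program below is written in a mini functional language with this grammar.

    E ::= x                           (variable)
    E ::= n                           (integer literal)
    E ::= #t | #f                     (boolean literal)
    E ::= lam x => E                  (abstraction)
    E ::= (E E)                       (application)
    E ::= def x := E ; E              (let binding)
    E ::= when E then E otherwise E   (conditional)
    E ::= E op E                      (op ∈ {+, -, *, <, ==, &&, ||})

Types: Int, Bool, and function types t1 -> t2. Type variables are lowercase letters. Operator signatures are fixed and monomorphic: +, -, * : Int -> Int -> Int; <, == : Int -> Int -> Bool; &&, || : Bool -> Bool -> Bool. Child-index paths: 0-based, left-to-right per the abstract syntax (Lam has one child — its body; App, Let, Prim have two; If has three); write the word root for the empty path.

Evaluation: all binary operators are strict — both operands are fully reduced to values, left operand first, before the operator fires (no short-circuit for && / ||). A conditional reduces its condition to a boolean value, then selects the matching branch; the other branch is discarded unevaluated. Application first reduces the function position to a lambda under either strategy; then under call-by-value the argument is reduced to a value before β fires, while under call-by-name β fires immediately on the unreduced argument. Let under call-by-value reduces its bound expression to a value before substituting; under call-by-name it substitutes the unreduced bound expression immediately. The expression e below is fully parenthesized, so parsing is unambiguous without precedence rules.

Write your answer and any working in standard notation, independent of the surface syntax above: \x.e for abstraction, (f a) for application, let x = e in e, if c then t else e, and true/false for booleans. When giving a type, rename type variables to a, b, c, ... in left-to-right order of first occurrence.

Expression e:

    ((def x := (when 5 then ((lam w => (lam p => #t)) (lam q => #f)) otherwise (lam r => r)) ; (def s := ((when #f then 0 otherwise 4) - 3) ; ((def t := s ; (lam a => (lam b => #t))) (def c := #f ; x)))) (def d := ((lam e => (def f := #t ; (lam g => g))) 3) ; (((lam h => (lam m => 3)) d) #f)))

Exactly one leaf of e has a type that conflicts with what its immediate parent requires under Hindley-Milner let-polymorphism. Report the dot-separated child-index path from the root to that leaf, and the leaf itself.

Derivation:
  unify Int ~ Bool
  FAIL: mismatch Int ~ Bool

Answer: 0.0.0 : 5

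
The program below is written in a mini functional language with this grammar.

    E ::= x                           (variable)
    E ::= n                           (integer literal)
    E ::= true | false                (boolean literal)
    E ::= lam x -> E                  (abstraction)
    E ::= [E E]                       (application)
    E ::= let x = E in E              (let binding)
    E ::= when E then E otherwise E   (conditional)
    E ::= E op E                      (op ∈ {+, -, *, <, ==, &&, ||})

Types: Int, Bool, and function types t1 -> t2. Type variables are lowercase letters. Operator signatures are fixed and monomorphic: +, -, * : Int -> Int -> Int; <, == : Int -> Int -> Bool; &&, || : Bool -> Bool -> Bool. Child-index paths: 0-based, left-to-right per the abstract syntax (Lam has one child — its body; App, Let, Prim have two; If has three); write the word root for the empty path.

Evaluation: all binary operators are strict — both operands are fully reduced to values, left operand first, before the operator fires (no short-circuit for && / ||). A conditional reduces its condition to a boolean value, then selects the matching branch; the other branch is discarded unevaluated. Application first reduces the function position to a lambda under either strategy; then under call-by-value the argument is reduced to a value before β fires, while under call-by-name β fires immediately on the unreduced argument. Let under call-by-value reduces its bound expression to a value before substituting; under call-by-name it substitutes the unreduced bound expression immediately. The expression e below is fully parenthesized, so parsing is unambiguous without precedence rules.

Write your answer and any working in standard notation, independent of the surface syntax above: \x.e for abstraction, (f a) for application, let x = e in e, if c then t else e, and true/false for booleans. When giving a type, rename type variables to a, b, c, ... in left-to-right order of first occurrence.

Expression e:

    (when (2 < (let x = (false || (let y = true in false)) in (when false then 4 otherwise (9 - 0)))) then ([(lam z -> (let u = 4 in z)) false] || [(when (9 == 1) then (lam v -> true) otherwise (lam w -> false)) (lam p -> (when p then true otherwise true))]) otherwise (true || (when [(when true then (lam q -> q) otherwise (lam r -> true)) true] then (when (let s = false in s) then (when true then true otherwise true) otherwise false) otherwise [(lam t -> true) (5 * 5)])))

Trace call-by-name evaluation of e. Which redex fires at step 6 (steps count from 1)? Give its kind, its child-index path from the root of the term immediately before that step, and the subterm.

Trace:
step 0: (if (2 < (let x = (false || (let y = true in false)) in (if false then 4 else (9 - 0)))) then (((\z.(let u = 4 in z)) false) || ((if (9 == 1) then (\v.true) else (\w.false)) (\p.(if p then true else true)))) else (true || (if ((if true then (\q.q) else (\r.true)) true) then (if (let s = false in s) then (if true then true else true) else false) else ((\t.true) (5 * 5)))))
step 1: [let@0.1] (if (2 < (if false then 4 else (9 - 0))) then (((\z.(let u = 4 in z)) false) || ((if (9 == 1) then (\v.true) else (\w.false)) (\p.(if p then true else true)))) else (true || (if ((if true then (\q.q) else (\r.true)) true) then (if (let s = false in s) then (if true then true else true) else false) else ((\t.true) (5 * 5)))))
step 2: [if@0.1] (if (2 < (9 - 0)) then (((\z.(let u = 4 in z)) false) || ((if (9 == 1) then (\v.true) else (\w.false)) (\p.(if p then true else true)))) else (true || (if ((if true then (\q.q) else (\r.true)) true) then (if (let s = false in s) then (if true then true else true) else false) else ((\t.true) (5 * 5)))))
step 3: [delta@0.1] (if (2 < 9) then (((\z.(let u = 4 in z)) false) || ((if (9 == 1) then (\v.true) else (\w.false)) (\p.(if p then true else true)))) else (true || (if ((if true then (\q.q) else (\r.true)) true) then (if (let s = false in s) then (if true then true else true) else false) else ((\t.true) (5 * 5)))))
step 4: [delta@0] (if true then (((\z.(let u = 4 in z)) false) || ((if (9 == 1) then (\v.true) else (\w.false)) (\p.(if p then true else true)))) else (true || (if ((if true then (\q.q) else (\r.true)) true) then (if (let s = false in s) then (if true then true else true) else false) else ((\t.true) (5 * 5)))))
step 5: [if@root] (((\z.(let u = 4 in z)) false) || ((if (9 == 1) then (\v.true) else (\w.false)) (\p.(if p then true else true))))
step 6: [beta@0] ((let u = 4 in false) || ((if (9 == 1) then (\v.true) else (\w.false)) (\p.(if p then true else true))))

Answer: beta at 0 : ((\z.(let u = 4 in z)) false)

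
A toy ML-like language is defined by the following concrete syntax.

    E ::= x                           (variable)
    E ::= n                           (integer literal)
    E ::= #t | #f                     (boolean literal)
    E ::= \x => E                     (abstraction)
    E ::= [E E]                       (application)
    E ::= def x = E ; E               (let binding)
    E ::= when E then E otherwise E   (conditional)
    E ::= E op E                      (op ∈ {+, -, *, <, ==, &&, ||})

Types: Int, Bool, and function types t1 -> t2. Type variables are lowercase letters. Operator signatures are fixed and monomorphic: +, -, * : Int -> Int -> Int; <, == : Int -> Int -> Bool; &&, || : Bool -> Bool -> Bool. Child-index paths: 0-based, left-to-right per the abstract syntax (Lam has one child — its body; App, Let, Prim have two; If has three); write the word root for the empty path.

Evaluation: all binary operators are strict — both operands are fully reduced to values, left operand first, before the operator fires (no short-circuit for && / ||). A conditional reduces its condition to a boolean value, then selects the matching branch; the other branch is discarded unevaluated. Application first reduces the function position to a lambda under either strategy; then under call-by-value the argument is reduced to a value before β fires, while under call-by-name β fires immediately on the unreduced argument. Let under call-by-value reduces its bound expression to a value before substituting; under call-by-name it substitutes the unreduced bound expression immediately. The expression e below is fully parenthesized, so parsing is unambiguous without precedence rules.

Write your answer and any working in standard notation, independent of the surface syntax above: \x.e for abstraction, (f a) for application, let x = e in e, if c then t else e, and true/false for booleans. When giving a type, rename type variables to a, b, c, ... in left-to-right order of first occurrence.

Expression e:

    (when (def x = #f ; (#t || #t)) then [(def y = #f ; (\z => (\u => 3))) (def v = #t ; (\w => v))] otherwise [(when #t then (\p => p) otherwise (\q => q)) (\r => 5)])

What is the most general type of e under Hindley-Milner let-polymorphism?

Answer: a -> Int

Trace:
let x : Bool
  unify Bool ~ Bool
  unify Bool ~ Bool
  unify Bool ~ Bool
let y : Bool
\u._ : b -> Int
\z._ : a -> b -> Int
let v : Bool
v : Bool
\w._ : c -> Bool
  unify a -> b -> Int ~ (c -> Bool) -> d
  unify a ~ c -> Bool
  unify b -> Int ~ d
_ _ : b -> Int
  unify Bool ~ Bool
p : e
\p._ : e -> e
q : f
\q._ : f -> f
  unify e -> e ~ f -> f
  unify e ~ f
  unify f ~ f
\r._ : g -> Int
  unify f -> f ~ (g -> Int) -> h
  unify f ~ g -> Int
  unify g -> Int ~ h
_ _ : g -> Int
  unify b -> Int ~ g -> Int
  unify b ~ g
  unify Int ~ Int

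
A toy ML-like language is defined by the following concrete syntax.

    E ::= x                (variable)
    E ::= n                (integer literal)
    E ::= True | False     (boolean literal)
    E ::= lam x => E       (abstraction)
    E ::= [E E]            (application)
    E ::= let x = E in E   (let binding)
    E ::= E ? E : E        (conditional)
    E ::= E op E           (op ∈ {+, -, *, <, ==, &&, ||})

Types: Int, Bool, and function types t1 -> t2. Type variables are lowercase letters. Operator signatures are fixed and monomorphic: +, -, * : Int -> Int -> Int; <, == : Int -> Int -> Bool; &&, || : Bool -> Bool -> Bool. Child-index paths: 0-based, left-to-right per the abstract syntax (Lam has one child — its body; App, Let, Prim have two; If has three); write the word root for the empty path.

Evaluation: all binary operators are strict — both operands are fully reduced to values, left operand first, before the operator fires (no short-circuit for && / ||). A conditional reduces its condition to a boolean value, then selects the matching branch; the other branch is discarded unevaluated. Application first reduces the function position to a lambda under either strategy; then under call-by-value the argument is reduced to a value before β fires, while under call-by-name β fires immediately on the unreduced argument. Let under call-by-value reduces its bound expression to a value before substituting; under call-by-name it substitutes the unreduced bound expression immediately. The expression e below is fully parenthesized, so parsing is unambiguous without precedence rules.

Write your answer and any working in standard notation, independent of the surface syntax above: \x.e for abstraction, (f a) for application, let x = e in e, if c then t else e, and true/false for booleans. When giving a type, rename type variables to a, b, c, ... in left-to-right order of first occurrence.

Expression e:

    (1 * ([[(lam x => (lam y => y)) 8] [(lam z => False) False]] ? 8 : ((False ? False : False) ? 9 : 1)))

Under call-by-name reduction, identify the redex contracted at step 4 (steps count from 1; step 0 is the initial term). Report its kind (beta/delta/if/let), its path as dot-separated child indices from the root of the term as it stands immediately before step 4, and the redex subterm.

Answer: if at 1 : (if false then 8 else (if (if false then false else false) then 9 else 1))

Working:
step 0: (1 * (if (((\x.(\y.y)) 8) ((\z.false) false)) then 8 else (if (if false then false else false) then 9 else 1)))
step 1: [beta@1.0.0] (1 * (if ((\y.y) ((\z.false) false)) then 8 else (if (if false then false else false) then 9 else 1)))
step 2: [beta@1.0] (1 * (if ((\z.false) false) then 8 else (if (if false then false else false) then 9 else 1)))
step 3: [beta@1.0] (1 * (if false then 8 else (if (if false then false else false) then 9 else 1)))
step 4: [if@1] (1 * (if (if false then false else false) then 9 else 1))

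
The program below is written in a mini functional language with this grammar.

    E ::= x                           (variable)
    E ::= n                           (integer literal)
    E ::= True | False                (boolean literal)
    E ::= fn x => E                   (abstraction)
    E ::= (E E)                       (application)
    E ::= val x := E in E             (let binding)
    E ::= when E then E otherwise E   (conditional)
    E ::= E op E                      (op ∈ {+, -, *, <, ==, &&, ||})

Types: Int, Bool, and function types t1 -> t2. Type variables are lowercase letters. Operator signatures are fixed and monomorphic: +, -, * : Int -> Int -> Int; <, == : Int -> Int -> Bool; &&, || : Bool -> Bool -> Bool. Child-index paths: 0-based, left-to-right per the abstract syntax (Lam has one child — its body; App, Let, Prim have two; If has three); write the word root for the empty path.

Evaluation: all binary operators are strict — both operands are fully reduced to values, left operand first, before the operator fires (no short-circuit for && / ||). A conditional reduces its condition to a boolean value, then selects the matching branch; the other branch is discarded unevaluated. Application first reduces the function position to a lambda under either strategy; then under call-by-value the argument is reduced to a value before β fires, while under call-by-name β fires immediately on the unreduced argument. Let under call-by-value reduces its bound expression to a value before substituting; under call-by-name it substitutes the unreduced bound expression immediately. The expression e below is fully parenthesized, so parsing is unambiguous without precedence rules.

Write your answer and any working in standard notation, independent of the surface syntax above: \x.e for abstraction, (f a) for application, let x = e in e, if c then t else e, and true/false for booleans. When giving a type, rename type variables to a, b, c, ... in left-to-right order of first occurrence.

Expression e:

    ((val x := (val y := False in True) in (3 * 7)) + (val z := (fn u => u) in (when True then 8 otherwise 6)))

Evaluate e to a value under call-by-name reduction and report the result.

Derivation:
step 0: ((let x = (let y = false in true) in (3 * 7)) + (let z = (\u.u) in (if true then 8 else 6)))
step 1: [let@0] ((3 * 7) + (let z = (\u.u) in (if true then 8 else 6)))
step 2: [delta@0] (21 + (let z = (\u.u) in (if true then 8 else 6)))
step 3: [let@1] (21 + (if true then 8 else 6))
step 4: [if@1] (21 + 8)
step 5: [delta@root] 29

Answer: 29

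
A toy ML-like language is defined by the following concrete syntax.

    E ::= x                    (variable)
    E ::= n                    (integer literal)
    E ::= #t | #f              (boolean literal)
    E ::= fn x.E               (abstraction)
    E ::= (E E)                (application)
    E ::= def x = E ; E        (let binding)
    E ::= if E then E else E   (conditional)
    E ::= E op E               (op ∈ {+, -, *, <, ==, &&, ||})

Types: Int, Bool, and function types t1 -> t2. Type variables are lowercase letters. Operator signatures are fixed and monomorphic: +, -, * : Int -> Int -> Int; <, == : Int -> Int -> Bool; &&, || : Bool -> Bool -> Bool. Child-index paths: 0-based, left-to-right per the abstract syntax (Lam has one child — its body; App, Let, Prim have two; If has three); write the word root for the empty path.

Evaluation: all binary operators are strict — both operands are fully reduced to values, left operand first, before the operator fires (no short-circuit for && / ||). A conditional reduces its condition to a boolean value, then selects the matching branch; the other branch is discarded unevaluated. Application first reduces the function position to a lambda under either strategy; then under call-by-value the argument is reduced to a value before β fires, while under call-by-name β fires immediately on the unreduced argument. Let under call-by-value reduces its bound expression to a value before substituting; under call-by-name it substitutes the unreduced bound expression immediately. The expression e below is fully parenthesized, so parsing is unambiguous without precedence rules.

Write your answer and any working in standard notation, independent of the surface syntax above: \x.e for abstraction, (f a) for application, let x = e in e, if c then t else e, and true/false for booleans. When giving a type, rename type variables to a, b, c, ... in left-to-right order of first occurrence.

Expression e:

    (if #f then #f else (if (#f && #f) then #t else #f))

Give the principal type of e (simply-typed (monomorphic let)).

Trace:
  unify Bool ~ Bool
  unify Bool ~ Bool
  unify Bool ~ Bool
  unify Bool ~ Bool
  unify Bool ~ Bool
  unify Bool ~ Bool

Answer: Bool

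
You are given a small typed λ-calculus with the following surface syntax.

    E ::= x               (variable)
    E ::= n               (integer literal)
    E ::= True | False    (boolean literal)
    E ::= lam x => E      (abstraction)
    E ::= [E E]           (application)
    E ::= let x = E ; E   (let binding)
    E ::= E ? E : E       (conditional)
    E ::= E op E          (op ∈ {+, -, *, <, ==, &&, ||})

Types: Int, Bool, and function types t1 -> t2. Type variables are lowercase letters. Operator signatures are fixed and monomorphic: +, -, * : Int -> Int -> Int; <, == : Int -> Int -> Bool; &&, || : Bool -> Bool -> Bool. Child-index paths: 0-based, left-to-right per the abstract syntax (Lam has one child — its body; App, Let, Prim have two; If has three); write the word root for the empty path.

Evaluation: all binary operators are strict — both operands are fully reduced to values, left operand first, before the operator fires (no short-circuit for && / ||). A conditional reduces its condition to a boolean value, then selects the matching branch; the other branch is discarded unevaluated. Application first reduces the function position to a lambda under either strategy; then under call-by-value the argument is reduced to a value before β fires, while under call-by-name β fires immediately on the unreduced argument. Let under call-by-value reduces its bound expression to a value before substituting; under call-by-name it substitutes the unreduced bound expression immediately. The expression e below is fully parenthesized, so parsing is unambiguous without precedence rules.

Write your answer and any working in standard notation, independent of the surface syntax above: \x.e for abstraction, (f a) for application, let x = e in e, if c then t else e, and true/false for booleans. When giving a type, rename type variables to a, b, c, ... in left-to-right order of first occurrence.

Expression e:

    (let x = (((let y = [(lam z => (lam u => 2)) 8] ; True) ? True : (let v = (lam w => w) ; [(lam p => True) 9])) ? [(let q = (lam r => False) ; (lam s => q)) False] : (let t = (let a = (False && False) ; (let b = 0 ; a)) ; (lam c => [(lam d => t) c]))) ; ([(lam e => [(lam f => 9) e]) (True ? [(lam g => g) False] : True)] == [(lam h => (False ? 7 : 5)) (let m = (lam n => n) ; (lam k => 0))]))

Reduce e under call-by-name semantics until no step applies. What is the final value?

Answer: false

Trace:
step 0: (let x = (if (if (let y = ((\z.(\u.2)) 8) in true) then true else (let v = (\w.w) in ((\p.true) 9))) then ((let q = (\r.false) in (\s.q)) false) else (let t = (let a = (false && false) in (let b = 0 in a)) in (\c.((\d.t) c)))) in (((\e.((\f.9) e)) (if true then ((\g.g) false) else true)) == ((\h.(if false then 7 else 5)) (let m = (\n.n) in (\k.0)))))
step 1: [let@root] (((\e.((\f.9) e)) (if true then ((\g.g) false) else true)) == ((\h.(if false then 7 else 5)) (let m = (\n.n) in (\k.0))))
step 2: [beta@0] (((\f.9) (if true then ((\g.g) false) else true)) == ((\h.(if false then 7 else 5)) (let m = (\n.n) in (\k.0))))
step 3: [beta@0] (9 == ((\h.(if false then 7 else 5)) (let m = (\n.n) in (\k.0))))
step 4: [beta@1] (9 == (if false then 7 else 5))
step 5: [if@1] (9 == 5)
step 6: [delta@root] false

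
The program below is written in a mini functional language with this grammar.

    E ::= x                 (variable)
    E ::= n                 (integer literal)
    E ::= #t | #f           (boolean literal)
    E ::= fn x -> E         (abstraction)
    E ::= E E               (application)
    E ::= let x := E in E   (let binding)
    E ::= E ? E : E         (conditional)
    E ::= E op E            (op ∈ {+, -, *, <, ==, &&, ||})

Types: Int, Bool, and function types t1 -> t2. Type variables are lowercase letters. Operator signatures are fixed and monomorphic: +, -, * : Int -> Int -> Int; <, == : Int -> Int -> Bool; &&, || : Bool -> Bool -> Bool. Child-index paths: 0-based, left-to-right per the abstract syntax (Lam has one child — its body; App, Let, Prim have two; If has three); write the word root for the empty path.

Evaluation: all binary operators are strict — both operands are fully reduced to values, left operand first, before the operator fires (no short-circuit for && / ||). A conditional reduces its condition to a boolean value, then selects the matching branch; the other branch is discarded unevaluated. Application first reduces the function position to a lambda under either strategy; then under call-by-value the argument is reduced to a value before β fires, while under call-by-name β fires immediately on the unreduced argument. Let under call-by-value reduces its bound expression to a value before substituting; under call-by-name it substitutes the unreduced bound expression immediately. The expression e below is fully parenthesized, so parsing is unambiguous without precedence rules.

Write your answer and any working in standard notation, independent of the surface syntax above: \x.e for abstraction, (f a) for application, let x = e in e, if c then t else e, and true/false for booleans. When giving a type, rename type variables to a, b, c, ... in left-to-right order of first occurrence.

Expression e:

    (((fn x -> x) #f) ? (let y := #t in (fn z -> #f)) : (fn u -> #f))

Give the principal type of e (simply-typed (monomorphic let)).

Trace:
x : a
\x._ : a -> a
  unify a -> a ~ Bool -> b
  unify a ~ Bool
  unify Bool ~ b
_ _ : Bool
  unify Bool ~ Bool
let y : Bool
\z._ : c -> Bool
\u._ : d -> Bool
  unify c -> Bool ~ d -> Bool
  unify c ~ d
  unify Bool ~ Bool

Answer: a -> Bool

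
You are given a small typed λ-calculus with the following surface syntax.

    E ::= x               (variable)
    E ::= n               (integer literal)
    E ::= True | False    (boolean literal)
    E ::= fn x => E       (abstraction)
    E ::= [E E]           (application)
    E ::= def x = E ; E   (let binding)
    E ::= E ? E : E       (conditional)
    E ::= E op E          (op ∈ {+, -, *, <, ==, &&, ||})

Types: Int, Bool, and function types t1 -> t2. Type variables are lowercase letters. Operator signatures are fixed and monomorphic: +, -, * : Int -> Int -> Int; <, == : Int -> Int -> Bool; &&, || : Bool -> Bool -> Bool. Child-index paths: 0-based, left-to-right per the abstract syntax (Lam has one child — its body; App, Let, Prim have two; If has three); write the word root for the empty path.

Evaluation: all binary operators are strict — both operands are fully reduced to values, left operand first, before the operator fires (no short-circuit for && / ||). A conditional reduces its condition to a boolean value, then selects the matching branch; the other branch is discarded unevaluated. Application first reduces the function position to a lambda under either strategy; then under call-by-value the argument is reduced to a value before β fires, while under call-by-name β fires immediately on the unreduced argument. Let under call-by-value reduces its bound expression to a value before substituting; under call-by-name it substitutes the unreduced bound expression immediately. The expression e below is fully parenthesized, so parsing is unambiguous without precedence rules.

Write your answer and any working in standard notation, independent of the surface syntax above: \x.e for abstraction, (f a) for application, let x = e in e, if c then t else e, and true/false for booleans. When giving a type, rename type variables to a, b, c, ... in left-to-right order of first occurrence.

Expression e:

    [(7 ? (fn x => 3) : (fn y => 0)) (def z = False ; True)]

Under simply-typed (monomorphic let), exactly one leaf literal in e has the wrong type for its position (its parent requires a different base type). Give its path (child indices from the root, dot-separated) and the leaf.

Answer: 0.0 : 7

Derivation:
  unify Int ~ Bool
  FAIL: mismatch Int ~ Bool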